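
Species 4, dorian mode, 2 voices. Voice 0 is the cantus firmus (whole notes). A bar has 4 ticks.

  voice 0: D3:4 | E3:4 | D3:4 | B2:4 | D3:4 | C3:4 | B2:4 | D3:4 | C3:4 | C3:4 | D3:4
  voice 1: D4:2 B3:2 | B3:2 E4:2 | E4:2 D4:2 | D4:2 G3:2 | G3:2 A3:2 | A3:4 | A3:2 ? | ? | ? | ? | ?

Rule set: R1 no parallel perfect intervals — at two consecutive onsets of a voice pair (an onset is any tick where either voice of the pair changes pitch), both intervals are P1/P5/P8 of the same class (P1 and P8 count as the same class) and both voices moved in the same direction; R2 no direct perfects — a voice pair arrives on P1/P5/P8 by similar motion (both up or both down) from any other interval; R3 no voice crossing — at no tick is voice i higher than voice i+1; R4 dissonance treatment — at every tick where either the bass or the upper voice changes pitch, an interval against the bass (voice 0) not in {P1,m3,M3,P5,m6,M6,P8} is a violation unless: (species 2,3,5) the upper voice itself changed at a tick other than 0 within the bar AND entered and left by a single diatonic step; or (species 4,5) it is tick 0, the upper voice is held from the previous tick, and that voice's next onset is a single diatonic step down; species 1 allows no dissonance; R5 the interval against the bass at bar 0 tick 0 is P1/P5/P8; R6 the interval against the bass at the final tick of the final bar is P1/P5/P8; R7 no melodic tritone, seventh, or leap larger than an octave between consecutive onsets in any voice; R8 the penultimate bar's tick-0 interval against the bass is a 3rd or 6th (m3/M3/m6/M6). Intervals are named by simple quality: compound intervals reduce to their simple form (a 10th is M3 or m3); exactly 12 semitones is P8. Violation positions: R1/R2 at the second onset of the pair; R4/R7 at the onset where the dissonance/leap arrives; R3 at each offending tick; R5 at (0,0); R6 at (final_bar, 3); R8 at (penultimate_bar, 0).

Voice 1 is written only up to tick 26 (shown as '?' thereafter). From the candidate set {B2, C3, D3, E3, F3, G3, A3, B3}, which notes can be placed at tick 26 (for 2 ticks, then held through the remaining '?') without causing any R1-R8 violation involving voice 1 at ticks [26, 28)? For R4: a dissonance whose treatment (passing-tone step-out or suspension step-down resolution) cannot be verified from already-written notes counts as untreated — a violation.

B2: violates R7
C3: violates R4
D3: legal
E3: violates R4
F3: violates R4
G3: legal
A3: legal
B3: legal

{A3, B3, D3, G3}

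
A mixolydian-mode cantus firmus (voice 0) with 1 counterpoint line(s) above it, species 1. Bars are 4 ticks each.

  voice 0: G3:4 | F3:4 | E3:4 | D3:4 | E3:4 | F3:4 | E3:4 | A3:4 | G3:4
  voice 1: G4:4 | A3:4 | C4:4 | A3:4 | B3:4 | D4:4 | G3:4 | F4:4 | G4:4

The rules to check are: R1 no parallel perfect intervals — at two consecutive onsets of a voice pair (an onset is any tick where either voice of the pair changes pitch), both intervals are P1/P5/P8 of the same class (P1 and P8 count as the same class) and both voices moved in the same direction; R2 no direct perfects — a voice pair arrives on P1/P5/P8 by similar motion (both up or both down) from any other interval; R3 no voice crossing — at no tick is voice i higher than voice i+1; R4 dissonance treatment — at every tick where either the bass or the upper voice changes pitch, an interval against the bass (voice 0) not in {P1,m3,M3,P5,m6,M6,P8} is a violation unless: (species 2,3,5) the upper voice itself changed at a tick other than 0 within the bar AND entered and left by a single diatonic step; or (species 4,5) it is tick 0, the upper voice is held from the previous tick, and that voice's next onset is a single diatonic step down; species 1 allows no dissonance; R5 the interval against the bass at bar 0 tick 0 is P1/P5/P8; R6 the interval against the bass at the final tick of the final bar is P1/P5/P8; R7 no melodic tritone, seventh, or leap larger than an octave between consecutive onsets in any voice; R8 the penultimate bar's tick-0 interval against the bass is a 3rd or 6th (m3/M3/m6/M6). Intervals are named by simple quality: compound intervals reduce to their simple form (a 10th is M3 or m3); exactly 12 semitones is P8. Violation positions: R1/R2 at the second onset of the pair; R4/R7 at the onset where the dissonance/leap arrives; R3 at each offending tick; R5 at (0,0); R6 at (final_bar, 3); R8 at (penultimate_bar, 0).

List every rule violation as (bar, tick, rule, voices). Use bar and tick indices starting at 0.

bar 0: v0=G3 v1=G4 downbeat P8
bar 1: v0=F3 v1=A3 downbeat M3
bar 2: v0=E3 v1=C4 downbeat m6
bar 3: v0=D3 v1=A3 downbeat P5
bar 4: v0=E3 v1=B3 downbeat P5
bar 5: v0=F3 v1=D4 downbeat M6
bar 6: v0=E3 v1=G3 downbeat m3
bar 7: v0=A3 v1=F4 downbeat m6
bar 8: v0=G3 v1=G4 downbeat P8
  -> R7 @ bar 1 tick 0 v(1,): G4->A3 leap 10st
  -> R2 @ bar 3 tick 0 v(0, 1): E3/C4 m6 -> D3/A3 P5 similar
  -> R1 @ bar 4 tick 0 v(0, 1): D3/A3 P5 -> E3/B3 P5 similar
  -> R7 @ bar 7 tick 0 v(1,): G3->F4 leap 10st

(1, 0, R7, (1,))
(3, 0, R2, (0, 1))
(4, 0, R1, (0, 1))
(7, 0, R7, (1,))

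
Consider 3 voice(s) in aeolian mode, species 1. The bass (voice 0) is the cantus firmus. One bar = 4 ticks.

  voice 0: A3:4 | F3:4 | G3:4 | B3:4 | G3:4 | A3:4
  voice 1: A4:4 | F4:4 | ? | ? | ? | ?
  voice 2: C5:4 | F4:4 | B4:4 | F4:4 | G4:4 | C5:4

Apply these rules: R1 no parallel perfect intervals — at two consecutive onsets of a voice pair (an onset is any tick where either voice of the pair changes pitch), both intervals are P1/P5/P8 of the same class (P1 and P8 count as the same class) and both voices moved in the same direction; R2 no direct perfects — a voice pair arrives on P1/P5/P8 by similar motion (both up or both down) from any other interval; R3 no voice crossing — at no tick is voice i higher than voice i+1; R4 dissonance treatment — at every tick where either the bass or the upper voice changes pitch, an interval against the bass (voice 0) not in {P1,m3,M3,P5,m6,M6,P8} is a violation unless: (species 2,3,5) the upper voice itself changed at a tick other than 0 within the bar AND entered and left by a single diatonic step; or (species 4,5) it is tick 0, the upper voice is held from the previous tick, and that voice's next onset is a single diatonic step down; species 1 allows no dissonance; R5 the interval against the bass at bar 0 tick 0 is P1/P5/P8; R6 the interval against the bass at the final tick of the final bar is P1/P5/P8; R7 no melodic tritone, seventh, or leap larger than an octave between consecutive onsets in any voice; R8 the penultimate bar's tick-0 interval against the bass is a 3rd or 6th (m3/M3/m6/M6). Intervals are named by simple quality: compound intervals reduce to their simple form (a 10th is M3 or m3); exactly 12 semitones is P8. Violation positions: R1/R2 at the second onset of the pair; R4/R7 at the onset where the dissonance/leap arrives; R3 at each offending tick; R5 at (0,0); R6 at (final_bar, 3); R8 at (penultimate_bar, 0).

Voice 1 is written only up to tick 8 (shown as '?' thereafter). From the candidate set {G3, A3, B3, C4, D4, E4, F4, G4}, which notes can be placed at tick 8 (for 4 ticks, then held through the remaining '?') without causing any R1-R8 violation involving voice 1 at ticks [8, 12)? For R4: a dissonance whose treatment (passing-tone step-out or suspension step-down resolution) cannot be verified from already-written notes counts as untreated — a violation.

{D4, E4}

G3: violates R7
A3: violates R4
B3: violates R7
C4: violates R4
D4: legal
E4: legal
F4: violates R4
G4: violates R1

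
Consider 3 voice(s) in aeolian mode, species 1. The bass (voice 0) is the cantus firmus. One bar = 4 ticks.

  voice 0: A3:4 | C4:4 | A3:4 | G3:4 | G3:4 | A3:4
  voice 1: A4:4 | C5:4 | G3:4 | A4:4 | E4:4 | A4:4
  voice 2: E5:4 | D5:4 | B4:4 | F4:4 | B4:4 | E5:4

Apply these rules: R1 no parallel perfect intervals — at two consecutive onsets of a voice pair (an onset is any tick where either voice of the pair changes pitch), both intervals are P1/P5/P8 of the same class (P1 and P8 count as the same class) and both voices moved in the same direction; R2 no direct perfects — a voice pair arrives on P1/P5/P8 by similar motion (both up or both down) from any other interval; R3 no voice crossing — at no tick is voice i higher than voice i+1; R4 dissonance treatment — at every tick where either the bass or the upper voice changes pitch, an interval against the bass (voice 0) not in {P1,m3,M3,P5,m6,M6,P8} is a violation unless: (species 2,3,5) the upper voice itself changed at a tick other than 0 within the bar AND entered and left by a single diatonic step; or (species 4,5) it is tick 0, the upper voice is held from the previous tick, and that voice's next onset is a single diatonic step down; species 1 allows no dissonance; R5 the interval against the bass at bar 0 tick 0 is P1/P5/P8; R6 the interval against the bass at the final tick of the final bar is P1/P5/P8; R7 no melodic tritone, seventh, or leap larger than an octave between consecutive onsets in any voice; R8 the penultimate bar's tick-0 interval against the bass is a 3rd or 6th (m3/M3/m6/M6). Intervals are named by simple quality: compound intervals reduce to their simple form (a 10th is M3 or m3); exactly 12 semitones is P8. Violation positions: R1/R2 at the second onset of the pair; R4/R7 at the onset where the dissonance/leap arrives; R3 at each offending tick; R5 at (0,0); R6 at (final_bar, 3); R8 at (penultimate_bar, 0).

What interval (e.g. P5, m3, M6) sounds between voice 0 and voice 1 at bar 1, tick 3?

P8

voice 0=C4 voice 1=C5 -> P8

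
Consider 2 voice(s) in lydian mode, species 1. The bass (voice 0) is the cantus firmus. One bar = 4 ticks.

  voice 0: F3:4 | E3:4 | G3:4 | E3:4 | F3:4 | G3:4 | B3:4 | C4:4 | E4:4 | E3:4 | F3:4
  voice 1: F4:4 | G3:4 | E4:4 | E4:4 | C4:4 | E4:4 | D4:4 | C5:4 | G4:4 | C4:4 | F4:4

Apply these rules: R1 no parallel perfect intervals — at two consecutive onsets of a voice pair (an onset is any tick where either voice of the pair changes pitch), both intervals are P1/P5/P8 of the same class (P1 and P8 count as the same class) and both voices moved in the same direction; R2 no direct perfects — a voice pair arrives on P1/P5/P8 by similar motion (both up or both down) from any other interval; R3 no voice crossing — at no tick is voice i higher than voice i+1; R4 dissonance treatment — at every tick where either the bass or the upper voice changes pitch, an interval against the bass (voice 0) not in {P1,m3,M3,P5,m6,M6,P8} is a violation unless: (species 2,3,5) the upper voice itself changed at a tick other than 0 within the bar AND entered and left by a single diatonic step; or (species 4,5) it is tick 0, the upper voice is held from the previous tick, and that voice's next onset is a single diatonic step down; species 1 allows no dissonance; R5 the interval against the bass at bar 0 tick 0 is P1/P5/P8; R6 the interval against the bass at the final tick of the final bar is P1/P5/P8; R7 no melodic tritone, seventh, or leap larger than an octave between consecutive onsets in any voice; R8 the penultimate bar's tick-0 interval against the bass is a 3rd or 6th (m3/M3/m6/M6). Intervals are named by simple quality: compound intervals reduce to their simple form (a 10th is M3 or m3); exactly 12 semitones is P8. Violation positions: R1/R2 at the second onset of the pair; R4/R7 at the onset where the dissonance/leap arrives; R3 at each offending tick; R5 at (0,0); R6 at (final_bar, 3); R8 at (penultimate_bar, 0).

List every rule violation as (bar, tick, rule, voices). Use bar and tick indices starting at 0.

(1, 0, R7, (1,))
(7, 0, R2, (0, 1))
(7, 0, R7, (1,))
(10, 0, R2, (0, 1))

bar 0: v0=F3 v1=F4 downbeat P8
bar 1: v0=E3 v1=G3 downbeat m3
bar 2: v0=G3 v1=E4 downbeat M6
bar 3: v0=E3 v1=E4 downbeat P8
bar 4: v0=F3 v1=C4 downbeat P5
bar 5: v0=G3 v1=E4 downbeat M6
bar 6: v0=B3 v1=D4 downbeat m3
bar 7: v0=C4 v1=C5 downbeat P8
bar 8: v0=E4 v1=G4 downbeat m3
bar 9: v0=E3 v1=C4 downbeat m6
bar 10: v0=F3 v1=F4 downbeat P8
  -> R7 @ bar 1 tick 0 v(1,): F4->G3 leap 10st
  -> R2 @ bar 7 tick 0 v(0, 1): B3/D4 m3 -> C4/C5 P8 similar
  -> R7 @ bar 7 tick 0 v(1,): D4->C5 leap 10st
  -> R2 @ bar 10 tick 0 v(0, 1): E3/C4 m6 -> F3/F4 P8 similar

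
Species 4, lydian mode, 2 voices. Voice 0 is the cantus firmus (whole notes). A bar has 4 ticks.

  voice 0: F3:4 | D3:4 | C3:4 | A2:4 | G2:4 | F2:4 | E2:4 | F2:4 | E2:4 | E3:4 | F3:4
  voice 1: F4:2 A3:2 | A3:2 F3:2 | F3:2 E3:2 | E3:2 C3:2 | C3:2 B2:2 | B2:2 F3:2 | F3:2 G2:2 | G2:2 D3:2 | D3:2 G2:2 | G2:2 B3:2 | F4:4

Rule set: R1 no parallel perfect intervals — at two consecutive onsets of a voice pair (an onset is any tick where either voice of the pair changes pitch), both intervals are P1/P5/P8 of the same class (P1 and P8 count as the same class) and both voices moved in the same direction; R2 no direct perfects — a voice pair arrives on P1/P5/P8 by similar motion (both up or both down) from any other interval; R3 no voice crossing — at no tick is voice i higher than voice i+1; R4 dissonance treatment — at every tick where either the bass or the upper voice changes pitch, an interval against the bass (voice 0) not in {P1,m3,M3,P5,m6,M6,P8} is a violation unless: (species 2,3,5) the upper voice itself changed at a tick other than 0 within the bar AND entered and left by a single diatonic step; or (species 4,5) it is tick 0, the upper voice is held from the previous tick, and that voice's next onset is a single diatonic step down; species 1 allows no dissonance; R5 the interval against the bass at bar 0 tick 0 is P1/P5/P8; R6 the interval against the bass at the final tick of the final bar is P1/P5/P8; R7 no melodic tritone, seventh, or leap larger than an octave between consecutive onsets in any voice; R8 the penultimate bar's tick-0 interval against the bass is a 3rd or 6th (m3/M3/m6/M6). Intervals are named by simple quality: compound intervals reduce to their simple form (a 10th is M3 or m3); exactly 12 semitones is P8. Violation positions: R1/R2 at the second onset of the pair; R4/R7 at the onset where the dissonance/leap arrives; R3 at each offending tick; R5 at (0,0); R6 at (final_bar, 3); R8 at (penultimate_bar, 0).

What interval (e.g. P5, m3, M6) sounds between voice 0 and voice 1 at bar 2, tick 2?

M3

voice 0=C3 voice 1=E3 -> M3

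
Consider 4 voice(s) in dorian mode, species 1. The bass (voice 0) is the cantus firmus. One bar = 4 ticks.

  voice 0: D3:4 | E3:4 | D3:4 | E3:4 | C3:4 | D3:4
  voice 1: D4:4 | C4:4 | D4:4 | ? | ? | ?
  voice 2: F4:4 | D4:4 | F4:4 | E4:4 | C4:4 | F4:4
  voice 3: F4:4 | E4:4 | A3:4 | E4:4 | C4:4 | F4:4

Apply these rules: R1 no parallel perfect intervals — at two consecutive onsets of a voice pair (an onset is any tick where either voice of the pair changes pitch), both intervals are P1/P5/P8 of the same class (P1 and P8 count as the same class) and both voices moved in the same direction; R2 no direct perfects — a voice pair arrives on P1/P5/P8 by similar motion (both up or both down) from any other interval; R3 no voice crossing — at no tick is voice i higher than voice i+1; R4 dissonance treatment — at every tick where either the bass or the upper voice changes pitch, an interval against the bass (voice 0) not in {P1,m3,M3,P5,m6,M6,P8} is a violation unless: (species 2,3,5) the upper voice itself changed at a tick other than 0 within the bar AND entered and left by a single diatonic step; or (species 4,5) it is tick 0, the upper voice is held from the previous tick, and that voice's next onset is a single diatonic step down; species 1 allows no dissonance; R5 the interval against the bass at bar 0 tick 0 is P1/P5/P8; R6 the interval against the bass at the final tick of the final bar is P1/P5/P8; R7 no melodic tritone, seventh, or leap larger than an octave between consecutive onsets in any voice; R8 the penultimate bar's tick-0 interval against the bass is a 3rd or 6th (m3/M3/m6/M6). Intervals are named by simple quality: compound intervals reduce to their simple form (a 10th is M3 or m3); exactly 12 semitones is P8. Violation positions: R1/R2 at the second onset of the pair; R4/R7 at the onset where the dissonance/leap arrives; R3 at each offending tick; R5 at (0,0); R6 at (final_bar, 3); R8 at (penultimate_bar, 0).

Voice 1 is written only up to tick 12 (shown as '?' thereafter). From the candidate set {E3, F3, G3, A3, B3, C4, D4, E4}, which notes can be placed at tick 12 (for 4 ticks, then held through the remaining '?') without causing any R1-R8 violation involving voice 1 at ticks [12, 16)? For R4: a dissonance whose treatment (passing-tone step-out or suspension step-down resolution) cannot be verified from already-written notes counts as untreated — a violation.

E3: violates R2,R7
F3: violates R4
G3: legal
A3: violates R2,R4
B3: legal
C4: legal
D4: violates R4
E4: violates R1,R2

{B3, C4, G3}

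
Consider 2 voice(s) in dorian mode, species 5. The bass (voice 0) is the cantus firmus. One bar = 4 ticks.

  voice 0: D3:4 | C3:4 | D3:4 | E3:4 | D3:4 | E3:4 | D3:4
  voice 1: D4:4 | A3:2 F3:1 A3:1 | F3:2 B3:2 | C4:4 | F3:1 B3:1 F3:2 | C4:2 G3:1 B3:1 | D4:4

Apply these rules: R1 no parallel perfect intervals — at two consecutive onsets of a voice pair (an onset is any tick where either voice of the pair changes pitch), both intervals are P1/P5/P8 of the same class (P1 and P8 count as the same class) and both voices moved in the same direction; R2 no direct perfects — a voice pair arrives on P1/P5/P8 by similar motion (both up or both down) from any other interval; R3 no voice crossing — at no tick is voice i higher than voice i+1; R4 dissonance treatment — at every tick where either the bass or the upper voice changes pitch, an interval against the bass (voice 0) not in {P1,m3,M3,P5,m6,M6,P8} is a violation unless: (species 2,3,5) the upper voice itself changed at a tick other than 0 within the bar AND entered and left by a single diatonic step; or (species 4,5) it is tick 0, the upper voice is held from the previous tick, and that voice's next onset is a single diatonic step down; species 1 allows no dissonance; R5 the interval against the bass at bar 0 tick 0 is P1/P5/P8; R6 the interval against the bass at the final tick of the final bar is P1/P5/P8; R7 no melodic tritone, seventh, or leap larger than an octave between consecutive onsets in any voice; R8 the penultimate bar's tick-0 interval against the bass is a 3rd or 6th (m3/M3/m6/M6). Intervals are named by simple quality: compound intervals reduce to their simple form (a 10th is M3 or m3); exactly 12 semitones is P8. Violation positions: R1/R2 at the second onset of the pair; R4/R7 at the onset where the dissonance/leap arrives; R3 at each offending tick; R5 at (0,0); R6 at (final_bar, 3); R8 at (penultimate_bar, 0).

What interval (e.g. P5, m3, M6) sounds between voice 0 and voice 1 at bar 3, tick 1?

voice 0=E3 voice 1=C4 -> m6

m6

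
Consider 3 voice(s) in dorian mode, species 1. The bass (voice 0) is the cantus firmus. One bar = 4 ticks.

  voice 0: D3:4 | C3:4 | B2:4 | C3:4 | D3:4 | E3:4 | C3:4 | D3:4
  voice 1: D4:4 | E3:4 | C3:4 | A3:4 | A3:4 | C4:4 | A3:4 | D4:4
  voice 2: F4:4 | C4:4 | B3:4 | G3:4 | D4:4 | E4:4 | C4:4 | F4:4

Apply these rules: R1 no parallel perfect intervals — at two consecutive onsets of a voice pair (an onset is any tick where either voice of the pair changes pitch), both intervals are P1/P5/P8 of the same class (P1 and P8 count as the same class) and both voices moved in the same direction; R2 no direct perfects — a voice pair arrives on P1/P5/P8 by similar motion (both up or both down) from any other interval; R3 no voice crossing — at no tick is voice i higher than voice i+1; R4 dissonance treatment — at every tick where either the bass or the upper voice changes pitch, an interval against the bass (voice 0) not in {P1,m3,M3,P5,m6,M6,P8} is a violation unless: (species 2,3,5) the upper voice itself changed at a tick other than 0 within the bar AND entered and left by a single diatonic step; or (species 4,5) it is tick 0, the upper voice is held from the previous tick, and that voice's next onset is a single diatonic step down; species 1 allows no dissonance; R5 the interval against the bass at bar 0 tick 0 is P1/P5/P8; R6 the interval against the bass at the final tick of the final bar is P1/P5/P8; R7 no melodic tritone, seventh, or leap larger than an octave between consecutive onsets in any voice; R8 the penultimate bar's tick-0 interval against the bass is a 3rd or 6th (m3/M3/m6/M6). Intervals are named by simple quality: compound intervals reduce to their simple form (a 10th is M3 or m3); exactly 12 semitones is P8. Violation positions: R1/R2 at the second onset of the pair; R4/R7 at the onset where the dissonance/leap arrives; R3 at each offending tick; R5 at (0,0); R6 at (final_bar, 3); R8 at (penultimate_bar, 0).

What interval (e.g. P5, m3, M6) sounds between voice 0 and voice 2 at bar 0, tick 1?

voice 0=D3 voice 2=F4 -> m3

m3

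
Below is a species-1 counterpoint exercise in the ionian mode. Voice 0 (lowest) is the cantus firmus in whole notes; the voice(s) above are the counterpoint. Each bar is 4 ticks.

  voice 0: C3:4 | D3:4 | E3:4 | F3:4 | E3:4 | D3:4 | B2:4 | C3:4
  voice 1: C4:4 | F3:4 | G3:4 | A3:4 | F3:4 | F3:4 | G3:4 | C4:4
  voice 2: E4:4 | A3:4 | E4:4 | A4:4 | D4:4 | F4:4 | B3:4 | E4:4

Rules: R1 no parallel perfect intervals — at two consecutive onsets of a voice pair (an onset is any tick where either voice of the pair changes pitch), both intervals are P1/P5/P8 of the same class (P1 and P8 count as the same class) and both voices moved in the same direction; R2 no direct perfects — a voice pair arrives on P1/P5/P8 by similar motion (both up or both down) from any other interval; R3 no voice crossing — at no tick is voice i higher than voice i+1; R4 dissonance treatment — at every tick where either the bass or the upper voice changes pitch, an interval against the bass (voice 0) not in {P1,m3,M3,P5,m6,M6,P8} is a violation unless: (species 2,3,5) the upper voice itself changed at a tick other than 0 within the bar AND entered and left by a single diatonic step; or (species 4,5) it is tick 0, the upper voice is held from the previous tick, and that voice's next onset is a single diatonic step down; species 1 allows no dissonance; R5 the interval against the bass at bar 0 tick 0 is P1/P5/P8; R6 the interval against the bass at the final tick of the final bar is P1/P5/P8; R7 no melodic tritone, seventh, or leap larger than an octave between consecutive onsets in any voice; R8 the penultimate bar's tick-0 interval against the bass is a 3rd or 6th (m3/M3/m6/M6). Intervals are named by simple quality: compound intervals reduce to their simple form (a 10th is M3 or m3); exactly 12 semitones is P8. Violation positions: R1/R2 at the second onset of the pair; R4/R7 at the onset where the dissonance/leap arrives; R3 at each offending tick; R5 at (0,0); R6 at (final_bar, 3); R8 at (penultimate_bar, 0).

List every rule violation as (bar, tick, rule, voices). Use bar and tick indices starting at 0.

(0, 0, R5, (0, 2))
(2, 0, R2, (0, 2))
(3, 0, R2, (1, 2))
(4, 0, R4, (0, 1))
(4, 0, R4, (0, 2))
(6, 0, R2, (0, 2))
(6, 0, R7, (2,))
(6, 0, R8, (0, 2))
(7, 0, R2, (0, 1))
(7, 3, R6, (0, 2))

bar 0: v0=C3 v1=C4 v2=E4 downbeat M3
bar 1: v0=D3 v1=F3 v2=A3 downbeat P5
bar 2: v0=E3 v1=G3 v2=E4 downbeat P8
bar 3: v0=F3 v1=A3 v2=A4 downbeat M3
bar 4: v0=E3 v1=F3 v2=D4 downbeat m7
bar 5: v0=D3 v1=F3 v2=F4 downbeat m3
bar 6: v0=B2 v1=G3 v2=B3 downbeat P8
bar 7: v0=C3 v1=C4 v2=E4 downbeat M3
  -> R5 @ bar 0 tick 0 v(0, 2): opens on M3
  -> R2 @ bar 2 tick 0 v(0, 2): D3/A3 P5 -> E3/E4 P8 similar
  -> R2 @ bar 3 tick 0 v(1, 2): G3/E4 M6 -> A3/A4 P8 similar
  -> R4 @ bar 4 tick 0 v(0, 1): E3/F3 m2 untreated
  -> R4 @ bar 4 tick 0 v(0, 2): E3/D4 m7 untreated
  -> R2 @ bar 6 tick 0 v(0, 2): D3/F4 m3 -> B2/B3 P8 similar
  -> R7 @ bar 6 tick 0 v(2,): F4->B3 leap 6st
  -> R8 @ bar 6 tick 0 v(0, 2): penult P8 not 3rd/6th
  -> R2 @ bar 7 tick 0 v(0, 1): B2/G3 m6 -> C3/C4 P8 similar
  -> R6 @ bar 7 tick 3 v(0, 2): closes on M3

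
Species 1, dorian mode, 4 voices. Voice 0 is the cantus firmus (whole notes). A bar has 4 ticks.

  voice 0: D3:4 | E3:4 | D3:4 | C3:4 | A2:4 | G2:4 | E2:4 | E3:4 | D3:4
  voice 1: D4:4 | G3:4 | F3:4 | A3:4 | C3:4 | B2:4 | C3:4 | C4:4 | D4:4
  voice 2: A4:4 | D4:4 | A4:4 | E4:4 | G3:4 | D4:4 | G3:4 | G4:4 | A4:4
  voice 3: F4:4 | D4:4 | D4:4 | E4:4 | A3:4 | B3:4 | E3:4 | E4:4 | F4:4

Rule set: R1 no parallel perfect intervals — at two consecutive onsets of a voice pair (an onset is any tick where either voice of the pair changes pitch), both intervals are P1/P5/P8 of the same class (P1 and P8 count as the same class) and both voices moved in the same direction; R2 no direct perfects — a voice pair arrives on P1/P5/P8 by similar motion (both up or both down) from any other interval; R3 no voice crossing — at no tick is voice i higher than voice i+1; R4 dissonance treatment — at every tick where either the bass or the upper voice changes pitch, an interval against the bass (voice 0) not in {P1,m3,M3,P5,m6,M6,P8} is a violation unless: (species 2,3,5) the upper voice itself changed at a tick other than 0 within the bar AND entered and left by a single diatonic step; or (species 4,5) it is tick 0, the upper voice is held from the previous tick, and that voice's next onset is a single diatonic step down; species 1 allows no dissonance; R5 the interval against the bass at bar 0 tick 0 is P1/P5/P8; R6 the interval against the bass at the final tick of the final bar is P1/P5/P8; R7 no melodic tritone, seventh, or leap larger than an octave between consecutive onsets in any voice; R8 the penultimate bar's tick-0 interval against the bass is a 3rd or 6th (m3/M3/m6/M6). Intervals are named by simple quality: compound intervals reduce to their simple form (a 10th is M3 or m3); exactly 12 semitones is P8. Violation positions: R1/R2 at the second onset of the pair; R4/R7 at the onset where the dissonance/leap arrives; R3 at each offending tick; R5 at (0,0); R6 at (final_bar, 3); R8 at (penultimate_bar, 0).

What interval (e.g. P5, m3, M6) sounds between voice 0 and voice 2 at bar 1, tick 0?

m7

voice 0=E3 voice 2=D4 -> m7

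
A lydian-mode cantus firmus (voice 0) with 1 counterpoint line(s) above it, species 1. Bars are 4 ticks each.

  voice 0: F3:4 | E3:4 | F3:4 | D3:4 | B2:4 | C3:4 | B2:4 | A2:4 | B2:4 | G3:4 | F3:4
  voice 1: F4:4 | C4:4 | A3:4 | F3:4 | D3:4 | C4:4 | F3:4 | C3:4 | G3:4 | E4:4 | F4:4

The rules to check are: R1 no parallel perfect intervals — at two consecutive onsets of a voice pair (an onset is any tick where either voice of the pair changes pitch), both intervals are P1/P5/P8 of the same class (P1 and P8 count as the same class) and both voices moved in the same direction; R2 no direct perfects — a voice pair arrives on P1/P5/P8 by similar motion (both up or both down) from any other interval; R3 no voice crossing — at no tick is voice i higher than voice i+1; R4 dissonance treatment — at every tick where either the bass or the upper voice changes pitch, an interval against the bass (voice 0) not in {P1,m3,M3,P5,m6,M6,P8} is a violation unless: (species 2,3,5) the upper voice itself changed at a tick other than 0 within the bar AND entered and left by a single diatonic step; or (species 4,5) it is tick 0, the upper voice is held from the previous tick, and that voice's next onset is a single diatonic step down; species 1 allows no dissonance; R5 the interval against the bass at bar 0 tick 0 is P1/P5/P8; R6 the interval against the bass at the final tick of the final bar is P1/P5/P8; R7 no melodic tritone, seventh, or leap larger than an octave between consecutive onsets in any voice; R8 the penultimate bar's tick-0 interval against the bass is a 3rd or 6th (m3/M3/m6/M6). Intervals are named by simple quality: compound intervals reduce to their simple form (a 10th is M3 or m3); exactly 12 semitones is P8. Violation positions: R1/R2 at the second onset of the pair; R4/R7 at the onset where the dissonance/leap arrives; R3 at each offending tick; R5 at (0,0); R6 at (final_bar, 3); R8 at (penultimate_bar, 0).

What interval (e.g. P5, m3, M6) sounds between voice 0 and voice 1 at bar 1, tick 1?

m6

voice 0=E3 voice 1=C4 -> m6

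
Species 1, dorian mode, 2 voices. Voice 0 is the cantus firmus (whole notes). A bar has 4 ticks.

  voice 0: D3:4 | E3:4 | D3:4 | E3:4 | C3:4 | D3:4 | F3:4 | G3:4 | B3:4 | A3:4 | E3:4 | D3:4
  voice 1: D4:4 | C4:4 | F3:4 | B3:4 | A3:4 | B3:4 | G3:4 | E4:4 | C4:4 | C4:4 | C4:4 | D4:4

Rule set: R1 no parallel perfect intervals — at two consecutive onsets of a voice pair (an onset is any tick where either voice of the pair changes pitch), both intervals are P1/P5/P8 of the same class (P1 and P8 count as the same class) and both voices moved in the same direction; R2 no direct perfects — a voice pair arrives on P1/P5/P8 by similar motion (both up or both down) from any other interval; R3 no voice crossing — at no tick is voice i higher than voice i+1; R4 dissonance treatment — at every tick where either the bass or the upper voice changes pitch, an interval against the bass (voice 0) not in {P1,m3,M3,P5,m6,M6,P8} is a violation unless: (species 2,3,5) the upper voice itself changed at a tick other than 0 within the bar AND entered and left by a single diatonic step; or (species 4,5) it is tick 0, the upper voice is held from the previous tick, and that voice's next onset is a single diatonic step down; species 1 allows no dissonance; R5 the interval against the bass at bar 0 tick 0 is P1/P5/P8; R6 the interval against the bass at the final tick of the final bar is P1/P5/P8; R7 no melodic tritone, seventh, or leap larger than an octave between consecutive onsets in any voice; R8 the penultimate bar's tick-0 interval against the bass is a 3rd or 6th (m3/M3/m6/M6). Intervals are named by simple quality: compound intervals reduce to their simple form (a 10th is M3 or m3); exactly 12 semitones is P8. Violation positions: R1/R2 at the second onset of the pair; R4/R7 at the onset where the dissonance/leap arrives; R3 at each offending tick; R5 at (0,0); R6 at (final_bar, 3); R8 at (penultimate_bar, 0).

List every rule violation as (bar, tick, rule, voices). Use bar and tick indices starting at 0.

bar 0: v0=D3 v1=D4 downbeat P8
bar 1: v0=E3 v1=C4 downbeat m6
bar 2: v0=D3 v1=F3 downbeat m3
bar 3: v0=E3 v1=B3 downbeat P5
bar 4: v0=C3 v1=A3 downbeat M6
bar 5: v0=D3 v1=B3 downbeat M6
bar 6: v0=F3 v1=G3 downbeat M2
bar 7: v0=G3 v1=E4 downbeat M6
bar 8: v0=B3 v1=C4 downbeat m2
bar 9: v0=A3 v1=C4 downbeat m3
bar 10: v0=E3 v1=C4 downbeat m6
bar 11: v0=D3 v1=D4 downbeat P8
  -> R2 @ bar 3 tick 0 v(0, 1): D3/F3 m3 -> E3/B3 P5 similar
  -> R7 @ bar 3 tick 0 v(1,): F3->B3 leap 6st
  -> R4 @ bar 6 tick 0 v(0, 1): F3/G3 M2 untreated
  -> R4 @ bar 8 tick 0 v(0, 1): B3/C4 m2 untreated

(3, 0, R2, (0, 1))
(3, 0, R7, (1,))
(6, 0, R4, (0, 1))
(8, 0, R4, (0, 1))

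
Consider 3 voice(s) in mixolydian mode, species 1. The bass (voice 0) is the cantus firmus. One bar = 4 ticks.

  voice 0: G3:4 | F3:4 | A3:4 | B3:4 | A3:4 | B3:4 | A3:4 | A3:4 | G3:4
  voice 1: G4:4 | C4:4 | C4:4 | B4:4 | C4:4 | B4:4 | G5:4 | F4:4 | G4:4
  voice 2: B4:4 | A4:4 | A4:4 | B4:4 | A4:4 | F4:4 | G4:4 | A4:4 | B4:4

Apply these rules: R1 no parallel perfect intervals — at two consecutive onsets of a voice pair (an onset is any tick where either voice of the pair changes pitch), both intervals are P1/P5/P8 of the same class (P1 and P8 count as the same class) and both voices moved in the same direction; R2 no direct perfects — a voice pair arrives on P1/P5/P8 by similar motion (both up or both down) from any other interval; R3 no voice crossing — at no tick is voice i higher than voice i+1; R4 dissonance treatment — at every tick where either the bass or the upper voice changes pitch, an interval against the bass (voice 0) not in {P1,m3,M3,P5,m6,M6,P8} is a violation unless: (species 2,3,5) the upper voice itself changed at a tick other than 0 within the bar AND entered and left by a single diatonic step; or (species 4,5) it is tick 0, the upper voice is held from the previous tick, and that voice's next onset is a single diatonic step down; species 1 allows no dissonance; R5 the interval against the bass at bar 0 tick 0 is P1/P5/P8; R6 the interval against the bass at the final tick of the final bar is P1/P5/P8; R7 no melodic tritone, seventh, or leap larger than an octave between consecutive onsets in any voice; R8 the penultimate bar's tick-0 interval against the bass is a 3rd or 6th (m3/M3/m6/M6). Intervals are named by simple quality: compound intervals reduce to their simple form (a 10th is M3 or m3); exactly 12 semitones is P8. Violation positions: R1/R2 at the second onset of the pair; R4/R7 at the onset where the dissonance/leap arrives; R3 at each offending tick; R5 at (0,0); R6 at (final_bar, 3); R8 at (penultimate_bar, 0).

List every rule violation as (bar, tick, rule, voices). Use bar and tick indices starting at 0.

(0, 0, R5, (0, 2))
(1, 0, R2, (0, 1))
(3, 0, R1, (0, 2))
(3, 0, R2, (0, 1))
(3, 0, R2, (1, 2))
(3, 0, R7, (1,))
(4, 0, R1, (0, 2))
(4, 0, R7, (1,))
(5, 0, R2, (0, 1))
(5, 0, R3, (1, 2))
(5, 0, R4, (0, 2))
(5, 0, R7, (1,))
(5, 1, R3, (1, 2))
(5, 2, R3, (1, 2))
(5, 3, R3, (1, 2))
(6, 0, R2, (1, 2))
(6, 0, R3, (1, 2))
(6, 0, R4, (0, 1))
(6, 0, R4, (0, 2))
(6, 1, R3, (1, 2))
(6, 2, R3, (1, 2))
(6, 3, R3, (1, 2))
(7, 0, R7, (1,))
(7, 0, R8, (0, 2))
(8, 3, R6, (0, 2))

bar 0: v0=G3 v1=G4 v2=B4 downbeat M3
bar 1: v0=F3 v1=C4 v2=A4 downbeat M3
bar 2: v0=A3 v1=C4 v2=A4 downbeat P8
bar 3: v0=B3 v1=B4 v2=B4 downbeat P8
bar 4: v0=A3 v1=C4 v2=A4 downbeat P8
bar 5: v0=B3 v1=B4 v2=F4 downbeat TT
bar 6: v0=A3 v1=G5 v2=G4 downbeat m7
bar 7: v0=A3 v1=F4 v2=A4 downbeat P8
bar 8: v0=G3 v1=G4 v2=B4 downbeat M3
  -> R5 @ bar 0 tick 0 v(0, 2): opens on M3
  -> R2 @ bar 1 tick 0 v(0, 1): G3/G4 P8 -> F3/C4 P5 similar
  -> R1 @ bar 3 tick 0 v(0, 2): A3/A4 P8 -> B3/B4 P8 similar
  -> R2 @ bar 3 tick 0 v(0, 1): A3/C4 m3 -> B3/B4 P8 similar
  -> R2 @ bar 3 tick 0 v(1, 2): C4/A4 M6 -> B4/B4 P1 similar
  -> R7 @ bar 3 tick 0 v(1,): C4->B4 leap 11st
  -> R1 @ bar 4 tick 0 v(0, 2): B3/B4 P8 -> A3/A4 P8 similar
  -> R7 @ bar 4 tick 0 v(1,): B4->C4 leap 11st
  -> R2 @ bar 5 tick 0 v(0, 1): A3/C4 m3 -> B3/B4 P8 similar
  -> R3 @ bar 5 tick 0 v(1, 2): B4 above F4
  -> R4 @ bar 5 tick 0 v(0, 2): B3/F4 TT untreated
  -> R7 @ bar 5 tick 0 v(1,): C4->B4 leap 11st
  -> R3 @ bar 5 tick 1 v(1, 2): B4 above F4
  -> R3 @ bar 5 tick 2 v(1, 2): B4 above F4
  -> R3 @ bar 5 tick 3 v(1, 2): B4 above F4
  -> R2 @ bar 6 tick 0 v(1, 2): B4/F4 TT -> G5/G4 P8 similar
  -> R3 @ bar 6 tick 0 v(1, 2): G5 above G4
  -> R4 @ bar 6 tick 0 v(0, 1): A3/G5 m7 untreated
  -> R4 @ bar 6 tick 0 v(0, 2): A3/G4 m7 untreated
  -> R3 @ bar 6 tick 1 v(1, 2): G5 above G4
  -> R3 @ bar 6 tick 2 v(1, 2): G5 above G4
  -> R3 @ bar 6 tick 3 v(1, 2): G5 above G4
  -> R7 @ bar 7 tick 0 v(1,): G5->F4 leap 14st
  -> R8 @ bar 7 tick 0 v(0, 2): penult P8 not 3rd/6th
  -> R6 @ bar 8 tick 3 v(0, 2): closes on M3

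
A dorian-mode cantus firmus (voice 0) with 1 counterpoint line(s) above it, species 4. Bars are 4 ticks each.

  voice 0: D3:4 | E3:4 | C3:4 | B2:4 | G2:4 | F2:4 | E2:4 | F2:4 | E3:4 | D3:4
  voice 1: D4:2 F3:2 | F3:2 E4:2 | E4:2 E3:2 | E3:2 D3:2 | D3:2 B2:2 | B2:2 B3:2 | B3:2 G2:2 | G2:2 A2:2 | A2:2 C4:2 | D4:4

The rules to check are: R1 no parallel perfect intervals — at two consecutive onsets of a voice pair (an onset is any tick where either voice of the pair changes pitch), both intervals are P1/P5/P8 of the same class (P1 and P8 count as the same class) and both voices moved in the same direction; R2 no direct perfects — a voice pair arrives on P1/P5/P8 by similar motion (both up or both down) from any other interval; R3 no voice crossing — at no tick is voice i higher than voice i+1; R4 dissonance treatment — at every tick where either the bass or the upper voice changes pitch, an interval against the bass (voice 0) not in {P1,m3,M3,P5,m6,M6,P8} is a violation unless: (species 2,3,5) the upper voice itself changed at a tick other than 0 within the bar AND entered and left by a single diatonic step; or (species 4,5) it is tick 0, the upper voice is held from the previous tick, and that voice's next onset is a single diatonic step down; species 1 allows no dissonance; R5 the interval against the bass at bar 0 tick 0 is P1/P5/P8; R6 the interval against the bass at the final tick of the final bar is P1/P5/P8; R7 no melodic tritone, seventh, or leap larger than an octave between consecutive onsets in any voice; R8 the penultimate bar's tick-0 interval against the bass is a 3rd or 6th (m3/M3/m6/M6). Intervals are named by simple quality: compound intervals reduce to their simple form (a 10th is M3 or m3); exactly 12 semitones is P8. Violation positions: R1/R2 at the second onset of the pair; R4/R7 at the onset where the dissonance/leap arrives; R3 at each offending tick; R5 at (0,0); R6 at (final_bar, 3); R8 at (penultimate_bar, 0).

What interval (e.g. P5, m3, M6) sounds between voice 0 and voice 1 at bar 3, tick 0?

P4

voice 0=B2 voice 1=E3 -> P4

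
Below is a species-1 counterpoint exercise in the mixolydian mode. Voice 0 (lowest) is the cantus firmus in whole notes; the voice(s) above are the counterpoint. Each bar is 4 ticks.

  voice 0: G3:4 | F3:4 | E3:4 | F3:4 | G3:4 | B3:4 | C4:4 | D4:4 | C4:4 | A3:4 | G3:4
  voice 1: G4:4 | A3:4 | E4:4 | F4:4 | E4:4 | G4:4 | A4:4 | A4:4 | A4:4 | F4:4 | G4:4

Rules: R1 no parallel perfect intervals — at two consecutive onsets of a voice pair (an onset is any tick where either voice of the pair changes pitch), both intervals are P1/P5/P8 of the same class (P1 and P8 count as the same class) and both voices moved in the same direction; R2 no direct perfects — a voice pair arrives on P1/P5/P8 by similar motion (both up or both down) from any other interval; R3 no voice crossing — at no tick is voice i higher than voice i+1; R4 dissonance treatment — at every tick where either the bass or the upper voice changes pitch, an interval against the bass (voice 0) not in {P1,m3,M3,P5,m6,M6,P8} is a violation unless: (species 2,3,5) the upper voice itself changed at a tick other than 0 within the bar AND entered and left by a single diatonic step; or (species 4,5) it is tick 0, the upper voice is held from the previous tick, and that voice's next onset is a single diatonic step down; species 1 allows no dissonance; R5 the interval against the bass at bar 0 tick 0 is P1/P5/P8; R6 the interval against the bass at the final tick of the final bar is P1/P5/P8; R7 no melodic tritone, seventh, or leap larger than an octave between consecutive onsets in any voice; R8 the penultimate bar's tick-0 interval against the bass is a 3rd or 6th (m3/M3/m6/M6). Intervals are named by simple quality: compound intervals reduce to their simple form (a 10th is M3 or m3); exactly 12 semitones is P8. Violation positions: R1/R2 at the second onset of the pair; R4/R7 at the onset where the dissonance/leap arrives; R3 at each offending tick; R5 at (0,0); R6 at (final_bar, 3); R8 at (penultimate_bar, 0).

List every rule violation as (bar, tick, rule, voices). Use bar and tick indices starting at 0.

bar 0: v0=G3 v1=G4 downbeat P8
bar 1: v0=F3 v1=A3 downbeat M3
bar 2: v0=E3 v1=E4 downbeat P8
bar 3: v0=F3 v1=F4 downbeat P8
bar 4: v0=G3 v1=E4 downbeat M6
bar 5: v0=B3 v1=G4 downbeat m6
bar 6: v0=C4 v1=A4 downbeat M6
bar 7: v0=D4 v1=A4 downbeat P5
bar 8: v0=C4 v1=A4 downbeat M6
bar 9: v0=A3 v1=F4 downbeat m6
bar 10: v0=G3 v1=G4 downbeat P8
  -> R7 @ bar 1 tick 0 v(1,): G4->A3 leap 10st
  -> R1 @ bar 3 tick 0 v(0, 1): E3/E4 P8 -> F3/F4 P8 similar

(1, 0, R7, (1,))
(3, 0, R1, (0, 1))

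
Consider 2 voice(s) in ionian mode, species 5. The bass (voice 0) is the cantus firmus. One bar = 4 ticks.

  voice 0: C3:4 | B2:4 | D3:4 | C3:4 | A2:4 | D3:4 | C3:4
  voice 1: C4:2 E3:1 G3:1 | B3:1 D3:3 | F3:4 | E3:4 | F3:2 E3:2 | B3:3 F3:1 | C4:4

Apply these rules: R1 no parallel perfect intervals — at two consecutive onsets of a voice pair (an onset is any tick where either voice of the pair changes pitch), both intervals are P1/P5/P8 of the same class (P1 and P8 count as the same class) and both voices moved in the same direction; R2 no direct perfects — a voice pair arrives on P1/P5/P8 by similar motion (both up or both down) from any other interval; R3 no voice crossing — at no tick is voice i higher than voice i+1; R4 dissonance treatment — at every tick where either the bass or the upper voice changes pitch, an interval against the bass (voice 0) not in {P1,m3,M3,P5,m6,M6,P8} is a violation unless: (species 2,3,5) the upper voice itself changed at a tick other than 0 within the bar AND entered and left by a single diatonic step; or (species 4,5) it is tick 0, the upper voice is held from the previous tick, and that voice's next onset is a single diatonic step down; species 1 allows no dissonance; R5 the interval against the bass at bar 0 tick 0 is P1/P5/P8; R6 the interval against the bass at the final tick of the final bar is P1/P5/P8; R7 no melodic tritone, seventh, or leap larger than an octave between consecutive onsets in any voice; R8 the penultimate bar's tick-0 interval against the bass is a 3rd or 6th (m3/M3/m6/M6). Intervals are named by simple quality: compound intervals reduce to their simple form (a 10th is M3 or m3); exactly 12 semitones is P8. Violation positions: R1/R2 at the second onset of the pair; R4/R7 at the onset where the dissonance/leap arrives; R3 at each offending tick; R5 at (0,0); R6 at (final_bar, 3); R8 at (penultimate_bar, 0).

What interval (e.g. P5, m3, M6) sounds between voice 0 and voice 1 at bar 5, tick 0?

M6

voice 0=D3 voice 1=B3 -> M6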